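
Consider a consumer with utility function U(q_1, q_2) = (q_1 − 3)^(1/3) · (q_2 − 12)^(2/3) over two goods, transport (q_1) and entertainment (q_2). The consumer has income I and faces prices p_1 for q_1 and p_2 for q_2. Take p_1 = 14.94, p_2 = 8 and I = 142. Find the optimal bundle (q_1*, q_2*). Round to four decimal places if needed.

Discretionary income = 142 − 3·14.94 − 12·8 = 1.18; q_1* = 3 + 1/3·1.18/14.94 = 3.0263; q_2* = 12 + 2/3·1.18/8 = 12.0983.

q_1* = 3.0263, q_2* = 12.0983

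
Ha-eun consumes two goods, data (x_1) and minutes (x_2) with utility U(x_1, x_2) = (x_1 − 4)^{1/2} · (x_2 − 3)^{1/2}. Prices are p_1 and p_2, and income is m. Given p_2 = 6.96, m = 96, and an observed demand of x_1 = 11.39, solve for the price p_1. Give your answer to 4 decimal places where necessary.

p_1 = 4

This is Cobb-Douglas in (x_1−4, x_2−3): tangency gives 0.5·p_2·(x_2−3) = 0.5·p_1·(x_1−4).
Substituting into the budget: x_1* = 4 + 0.5·(m − 4·p_1 − 3·p_2)/p_1, and x_2* = 3 + 0.5·(…)/p_2.
Set x_1* = 11.39 in the demand function and solve for p_1: p_1 = 4.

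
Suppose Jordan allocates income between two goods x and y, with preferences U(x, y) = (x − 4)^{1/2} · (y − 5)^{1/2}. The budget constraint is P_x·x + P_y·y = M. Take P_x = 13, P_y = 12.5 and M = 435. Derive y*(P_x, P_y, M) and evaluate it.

Substituting into the budget: x* = 4 + 0.5·(M − 4·P_x − 5·P_y)/P_x, and y* = 5 + 0.5·(…)/P_y.
Discretionary income = 435 − 4·13 − 5·12.5 = 320.5; y* = 5 + 0.5·320.5/12.5 = 17.82.

y* = 17.82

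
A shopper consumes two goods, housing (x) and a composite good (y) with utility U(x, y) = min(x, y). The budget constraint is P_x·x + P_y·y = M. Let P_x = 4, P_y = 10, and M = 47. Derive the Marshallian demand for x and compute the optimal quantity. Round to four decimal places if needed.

Leontief preferences: the optimum is at the kink where x/1 = y/1, i.e. y = x.
Budget: P_x·x + P_y·x = M, so (P_x + P_y)·x = M.
Demand: x*(P_x,P_y,M) = M/(P_x + P_y), y* = M/(P_x + P_y).
Here 4 + 10 = 14, giving x* = 3.3571.

x* = 3.3571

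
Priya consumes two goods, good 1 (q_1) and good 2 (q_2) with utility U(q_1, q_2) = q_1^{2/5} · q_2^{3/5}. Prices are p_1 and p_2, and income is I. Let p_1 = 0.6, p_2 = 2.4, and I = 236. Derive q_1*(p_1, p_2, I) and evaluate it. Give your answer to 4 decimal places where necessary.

Tangency: MRS = (2/3)·q_2/q_1 = p_1/p_2.
Rearranging, p_2·q_2 = (3/2)·p_1·q_1. Substituting into the budget gives p_1·q_1·(1 + (3/2)) = I.
Demand: q_1*(p_1,p_2,I) = 0.4·I/p_1 and q_2* = 0.6·I/p_2.
At p_1=0.6, p_2=2.4, I=236: q_1* = 0.4·236/0.6 = 157.3333.

q_1* = 157.3333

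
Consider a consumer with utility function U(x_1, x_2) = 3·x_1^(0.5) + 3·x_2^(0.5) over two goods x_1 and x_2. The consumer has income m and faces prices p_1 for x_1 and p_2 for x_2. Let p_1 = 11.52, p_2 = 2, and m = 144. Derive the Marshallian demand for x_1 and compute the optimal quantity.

x_1* = 1.8491

Substitute x_2 = (x_2/x_1)·x_1 into the budget: x_1* = m/(p_1 + p_2·(x_2/x_1)).
Numerically x_2/x_1 = 33.1776, so x_1* = 144/(11.52 + 2·33.1776) = 1.8491.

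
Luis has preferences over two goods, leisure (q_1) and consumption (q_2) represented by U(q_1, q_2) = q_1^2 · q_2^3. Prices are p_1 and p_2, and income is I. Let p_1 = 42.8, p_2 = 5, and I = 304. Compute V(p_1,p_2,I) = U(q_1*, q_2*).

The MRS is (2/3)·q_2/q_1. Set MRS = p_1/p_2.
So 2·p_2·q_2 = 3·p_1·q_1; combined with the budget, a share 0.4 of income goes to q_1.
Demand: q_1*(p_1,p_2,I) = 0.4·I/p_1 and q_2* = 0.6·I/p_2.
At p_1=42.8, p_2=5, I=304: q_1* = 0.4·304/42.8 = 2.8411, q_2* = 36.48.
Utility at the optimum: U(2.8411, 36.48) = 391871.8803.

V = 391871.8803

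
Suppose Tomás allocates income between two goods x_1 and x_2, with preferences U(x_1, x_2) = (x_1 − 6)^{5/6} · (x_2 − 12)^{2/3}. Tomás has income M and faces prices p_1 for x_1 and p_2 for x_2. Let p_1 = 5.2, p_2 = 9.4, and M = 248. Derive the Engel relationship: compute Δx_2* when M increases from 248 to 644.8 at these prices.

Δx_2* = 18.7612

This is Cobb-Douglas in (x_1−6, x_2−12): tangency gives 5/6·p_2·(x_2−12) = 2/3·p_1·(x_1−6).
Substituting into the budget: x_1* = 6 + 5/9·(M − 6·p_1 − 12·p_2)/p_1, and x_2* = 12 + 4/9·(…)/p_2.
Discretionary income = 248 − 6·5.2 − 12·9.4 = 104; x_2* = 12 + 4/9·104/9.4 = 16.9173.
At M' = 644.8: x_2* = 35.6785. Change: 35.6785 − 16.9173 = 18.7612.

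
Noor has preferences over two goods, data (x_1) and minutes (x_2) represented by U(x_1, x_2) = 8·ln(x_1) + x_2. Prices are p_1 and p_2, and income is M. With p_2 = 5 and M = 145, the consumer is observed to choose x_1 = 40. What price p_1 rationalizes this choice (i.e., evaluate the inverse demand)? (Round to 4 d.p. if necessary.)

MU_x_1 = 8/x_1, MU_x_2 = 1. Tangency: 8/x_1 = p_1/p_2.
So x_1*(p_1,p_2) = 8·p_2/p_1, independent of income; and x_2* = (M − 8·p_2)/p_2.
Set x_1* = 40 in the demand function and solve for p_1: p_1 = 1.

p_1 = 1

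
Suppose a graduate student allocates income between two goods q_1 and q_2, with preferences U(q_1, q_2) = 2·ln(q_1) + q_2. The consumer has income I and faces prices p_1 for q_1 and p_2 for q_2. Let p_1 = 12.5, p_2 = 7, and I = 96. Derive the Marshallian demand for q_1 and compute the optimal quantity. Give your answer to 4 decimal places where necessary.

Set MRS = p_1/p_2: (2/q_1)/1 = p_1/p_2.
So q_1*(p_1,p_2) = 2·p_2/p_1, independent of income; and q_2* = (I − 2·p_2)/p_2.
At the given prices: q_1* = 2·7/12.5 = 1.12.

q_1* = 1.12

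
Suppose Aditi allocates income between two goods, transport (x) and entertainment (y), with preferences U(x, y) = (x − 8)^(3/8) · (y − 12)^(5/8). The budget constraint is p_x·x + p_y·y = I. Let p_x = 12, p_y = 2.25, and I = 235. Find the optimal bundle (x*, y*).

x* = 11.5, y* = 43.1111

MRS = (3/5)·(y−12)/(x−8). Tangency with p_x/p_y gives y−12 = (5/3)·(p_x/p_y)·(x−8).
After buying the subsistence bundle (8, 12), a share 0.375 of the remaining income goes to x: x* = 8 + 0.375·(I − 8p_x − 12p_y)/p_x.
Discretionary income = 235 − 8·12 − 12·2.25 = 112; x* = 8 + 0.375·112/12 = 11.5; y* = 12 + 0.625·112/2.25 = 43.1111.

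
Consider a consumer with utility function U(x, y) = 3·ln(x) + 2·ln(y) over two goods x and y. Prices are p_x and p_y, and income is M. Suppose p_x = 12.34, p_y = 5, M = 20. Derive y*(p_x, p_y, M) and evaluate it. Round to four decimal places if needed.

The MRS is (3/2)·y/x. Set MRS = p_x/p_y.
So 3·p_y·y = 2·p_x·x; combined with the budget, a share 0.6 of income goes to x.
Demand: x*(p_x,p_y,M) = 0.6·M/p_x and y* = 0.4·M/p_y.
At p_x=12.34, p_y=5, M=20: y* = 0.4·20/5 = 1.6.

y* = 1.6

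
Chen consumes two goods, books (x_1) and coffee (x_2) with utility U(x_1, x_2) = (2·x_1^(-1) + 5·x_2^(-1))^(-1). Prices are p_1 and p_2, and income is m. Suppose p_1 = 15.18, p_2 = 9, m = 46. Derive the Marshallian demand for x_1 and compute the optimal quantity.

MU_x_1 ∝ 2·x_1^(-2), MU_x_2 ∝ 5·x_2^(-2), so MRS = (2/5)·(x_2/x_1)^(2) = p_1/p_2.
Hence x_2/x_1 = ((5/2)·p_1/p_2)^(1/(2)), i.e. raised to the 0.5 power.
Substitute x_2 = (x_2/x_1)·x_1 into the budget: x_1* = m/(p_1 + p_2·(x_2/x_1)).
Numerically x_2/x_1 = 2.053452, so x_1* = 46/(15.18 + 9·2.053452) = 1.3666.

x_1* = 1.3666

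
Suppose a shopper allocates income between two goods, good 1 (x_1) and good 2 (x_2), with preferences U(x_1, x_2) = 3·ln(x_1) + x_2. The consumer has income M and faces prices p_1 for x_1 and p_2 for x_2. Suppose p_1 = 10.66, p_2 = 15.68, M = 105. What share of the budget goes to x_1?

Set MRS = p_1/p_2: (3/x_1)/1 = p_1/p_2.
So x_1*(p_1,p_2) = 3·p_2/p_1, independent of income; and x_2* = (M − 3·p_2)/p_2.
At the given prices: x_1* = 3·15.68/10.66 = 4.4128, and x_2* = 3.6964.
Expenditure on x_1: 10.66·4.4128 = 47.04; share = 0.448.

share on x_1 = 0.448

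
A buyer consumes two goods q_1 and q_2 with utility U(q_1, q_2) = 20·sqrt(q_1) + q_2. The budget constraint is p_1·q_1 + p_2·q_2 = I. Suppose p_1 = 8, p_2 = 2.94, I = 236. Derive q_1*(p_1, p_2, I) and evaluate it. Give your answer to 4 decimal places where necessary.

q_1* = 13.5056

Utility is quasi-linear in q_2; the FOC for q_1 is 10/√q_1 = p_1/p_2.
Solve: √q_1 = 10·p_2/p_1, so q_1*(p_1,p_2) = (10·p_2/p_1)², and q_2* = (I − p_1·q_1*)/p_2.
Plugging in: q_1* = (10·2.94/8)² = 13.5056.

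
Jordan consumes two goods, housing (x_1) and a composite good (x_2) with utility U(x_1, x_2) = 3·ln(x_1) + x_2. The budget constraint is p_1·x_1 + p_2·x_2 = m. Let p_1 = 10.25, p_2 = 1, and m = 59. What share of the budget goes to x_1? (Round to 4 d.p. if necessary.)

share on x_1 = 0.0508

So x_1*(p_1,p_2) = 3·p_2/p_1, independent of income; and x_2* = (m − 3·p_2)/p_2.
At the given prices: x_1* = 3·1/10.25 = 0.2927, and x_2* = 56.
Expenditure on x_1: 10.25·0.2927 = 3; share = 0.0508.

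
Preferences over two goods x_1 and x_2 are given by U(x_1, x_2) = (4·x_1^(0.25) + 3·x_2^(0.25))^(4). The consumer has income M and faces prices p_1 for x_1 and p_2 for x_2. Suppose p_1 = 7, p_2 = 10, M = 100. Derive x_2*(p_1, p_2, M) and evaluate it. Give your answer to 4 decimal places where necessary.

x_2* = 3.7696

MU_x_1 ∝ 4·x_1^(-0.75), MU_x_2 ∝ 3·x_2^(-0.75), so MRS = (4/3)·(x_2/x_1)^(0.75) = p_1/p_2.
Hence x_2/x_1 = ((3/4)·p_1/p_2)^(1/(0.75)), i.e. raised to the 4/3 power.
With the ratio pinned down, the budget gives x_1* = M/(p_1 + p_2·(x_2/x_1)) and x_2* = (x_2/x_1)·x_1*.
Numerically x_2/x_1 = 0.423525, so x_1* = 100/(7 + 10·0.423525) = 8.9006 and x_2* = 0.423525·8.9006 = 3.7696.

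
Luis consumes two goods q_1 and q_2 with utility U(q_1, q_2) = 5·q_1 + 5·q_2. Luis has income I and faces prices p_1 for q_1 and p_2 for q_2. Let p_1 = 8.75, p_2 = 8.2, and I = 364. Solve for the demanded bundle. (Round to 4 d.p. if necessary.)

Perfect substitutes: compare marginal utility per dollar. 5/p_1 vs 5/p_2 → 0.5714 vs 0.6098.
q_2 gives more utility per dollar, so spend all income on q_2: q_2* = I/p_2, q_1* = 0.
Numerically: q_1* = 0, q_2* = 44.3902.

q_1* = 0, q_2* = 44.3902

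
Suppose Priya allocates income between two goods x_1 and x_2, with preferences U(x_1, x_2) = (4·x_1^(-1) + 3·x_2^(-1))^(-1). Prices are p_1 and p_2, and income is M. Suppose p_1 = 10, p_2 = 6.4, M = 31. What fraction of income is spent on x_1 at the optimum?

share on x_1 = 0.5907

Numerically x_2/x_1 = 1.082532, so x_1* = 31/(10 + 6.4·1.082532) = 1.8313 and x_2* = 1.082532·1.8313 = 1.9824.
Expenditure on x_1: 10·1.8313 = 18.3126; share = 0.5907.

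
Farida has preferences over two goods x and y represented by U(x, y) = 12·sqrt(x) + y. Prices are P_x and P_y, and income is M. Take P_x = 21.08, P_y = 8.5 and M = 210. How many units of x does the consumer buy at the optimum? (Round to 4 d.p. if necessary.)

Thus x* = (6·P_y/P_x)² — independent of M — with the rest of income spent on y.
Plugging in: x* = (6·8.5/21.08)² = 5.8533.

x* = 5.8533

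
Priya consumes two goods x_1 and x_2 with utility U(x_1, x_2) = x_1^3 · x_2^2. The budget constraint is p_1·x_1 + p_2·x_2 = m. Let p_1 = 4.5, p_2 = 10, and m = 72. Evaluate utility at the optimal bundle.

Tangency: MRS = (3/2)·x_2/x_1 = p_1/p_2.
Rearranging, p_2·x_2 = (2/3)·p_1·x_1. Substituting into the budget gives p_1·x_1·(1 + (2/3)) = m.
Demand: x_1*(p_1,p_2,m) = 0.6·m/p_1 and x_2* = 0.4·m/p_2.
At p_1=4.5, p_2=10, m=72: x_1* = 0.6·72/4.5 = 9.6, x_2* = 2.88.
Utility at the optimum: U(9.6, 2.88) = 7338.3543.

V = 7338.3543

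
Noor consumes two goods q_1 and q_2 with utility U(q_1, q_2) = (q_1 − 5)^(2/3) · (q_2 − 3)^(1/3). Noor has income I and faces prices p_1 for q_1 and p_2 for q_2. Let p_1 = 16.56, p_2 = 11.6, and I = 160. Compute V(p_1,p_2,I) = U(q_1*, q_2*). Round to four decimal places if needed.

Let q_1' = q_1−5, q_2' = q_2−3. MRS = 2·q_2'/q_1' = p_1/p_2.
After buying the subsistence bundle (5, 3), a share 2/3 of the remaining income goes to q_1: q_1* = 5 + 2/3·(I − 5p_1 − 3p_2)/p_1.
Discretionary income = 160 − 5·16.56 − 3·11.6 = 42.4; q_1* = 5 + 2/3·42.4/16.56 = 6.7069; q_2* = 3 + 1/3·42.4/11.6 = 4.2184.
Utility at the optimum: U(6.7069, 4.2184) = 1.5255.

V = 1.5255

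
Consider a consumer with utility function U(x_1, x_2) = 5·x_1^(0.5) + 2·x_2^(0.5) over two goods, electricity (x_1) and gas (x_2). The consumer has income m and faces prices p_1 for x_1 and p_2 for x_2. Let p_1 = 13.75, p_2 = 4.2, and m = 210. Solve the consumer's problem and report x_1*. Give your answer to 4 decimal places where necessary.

MRS = MU_x_1/MU_x_2 = (5/2)·(x_2/x_1)^(0.5). Set equal to p_1/p_2.
Hence x_2/x_1 = ((2/5)·p_1/p_2)^(1/(0.5)), i.e. raised to the 2 power.
Substitute x_2 = (x_2/x_1)·x_1 into the budget: x_1* = m/(p_1 + p_2·(x_2/x_1)).
Numerically x_2/x_1 = 1.714853, so x_1* = 210/(13.75 + 4.2·1.714853) = 10.0227.

x_1* = 10.0227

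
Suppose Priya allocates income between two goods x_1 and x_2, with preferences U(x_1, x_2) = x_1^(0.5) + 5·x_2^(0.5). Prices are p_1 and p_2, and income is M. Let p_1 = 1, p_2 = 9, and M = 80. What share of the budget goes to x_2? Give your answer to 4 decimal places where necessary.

MRS = MU_x_1/MU_x_2 = (1/5)·(x_2/x_1)^(0.5). Set equal to p_1/p_2.
Hence x_2/x_1 = (5·p_1/p_2)^(1/(0.5)), i.e. raised to the 2 power.
Substitute x_2 = (x_2/x_1)·x_1 into the budget: x_1* = M/(p_1 + p_2·(x_2/x_1)).
Numerically x_2/x_1 = 0.308642, so x_1* = 80/(1 + 9·0.308642) = 21.1765 and x_2* = 0.308642·21.1765 = 6.5359.
Expenditure on x_2: 9·6.5359 = 58.8235; share = 0.7353.

share on x_2 = 0.7353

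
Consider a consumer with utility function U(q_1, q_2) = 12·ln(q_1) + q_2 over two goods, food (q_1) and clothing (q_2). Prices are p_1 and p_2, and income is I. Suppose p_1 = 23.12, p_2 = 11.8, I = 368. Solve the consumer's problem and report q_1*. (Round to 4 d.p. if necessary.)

q_1* = 6.1246

Set MRS = p_1/p_2: (12/q_1)/1 = p_1/p_2.
So q_1*(p_1,p_2) = 12·p_2/p_1, independent of income; and q_2* = (I − 12·p_2)/p_2.
At the given prices: q_1* = 12·11.8/23.12 = 6.1246.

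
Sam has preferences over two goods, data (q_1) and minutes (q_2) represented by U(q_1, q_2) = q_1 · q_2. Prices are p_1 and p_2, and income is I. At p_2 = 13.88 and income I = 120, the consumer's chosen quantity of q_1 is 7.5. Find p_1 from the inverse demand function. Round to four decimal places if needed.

Tangency: MRS = q_2/q_1 = p_1/p_2.
Rearranging, p_2·q_2 = p_1·q_1. Substituting into the budget gives p_1·q_1·(1 + 1) = I.
Demand: q_1*(p_1,p_2,I) = 0.5·I/p_1 and q_2* = 0.5·I/p_2.
Set q_1* = 7.5 in the demand function and solve for p_1: p_1 = 8.

p_1 = 8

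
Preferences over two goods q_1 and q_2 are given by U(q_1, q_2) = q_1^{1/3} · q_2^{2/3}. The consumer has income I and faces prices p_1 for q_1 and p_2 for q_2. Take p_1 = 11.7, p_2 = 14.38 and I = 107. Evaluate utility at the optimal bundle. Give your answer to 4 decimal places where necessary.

V = 4.2174

Demand: q_1*(p_1,p_2,I) = 1/3·I/p_1 and q_2* = 2/3·I/p_2.
At p_1=11.7, p_2=14.38, I=107: q_1* = 1/3·107/11.7 = 3.0484, q_2* = 4.9606.
Utility at the optimum: U(3.0484, 4.9606) = 4.2174.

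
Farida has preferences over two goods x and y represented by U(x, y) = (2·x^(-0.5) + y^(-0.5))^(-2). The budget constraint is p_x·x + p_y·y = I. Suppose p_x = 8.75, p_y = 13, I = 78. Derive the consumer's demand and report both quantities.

x* = 5.1863, y* = 2.5092

MRS = MU_x/MU_y = 2·(y/x)^(1.5). Set equal to p_x/p_y.
Hence y/x = ((1/2)·p_x/p_y)^(1/(1.5)), i.e. raised to the 2/3 power.
Substitute y = (y/x)·x into the budget: x* = I/(p_x + p_y·(y/x)).
Numerically y/x = 0.483827, so x* = 78/(8.75 + 13·0.483827) = 5.1863 and y* = 0.483827·5.1863 = 2.5092.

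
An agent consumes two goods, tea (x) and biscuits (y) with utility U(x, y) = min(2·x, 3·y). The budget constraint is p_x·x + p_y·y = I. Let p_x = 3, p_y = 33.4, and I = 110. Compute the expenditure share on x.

Leontief preferences: the optimum is at the kink where x/3 = y/2, i.e. y = (2/3)·x.
Budget: p_x·x + p_y·(2/3)·x = I, so (3·p_x + 2·p_y)·x = 3·I.
Demand: x*(p_x,p_y,I) = 3·I/(3·p_x + 2·p_y), y* = 2·I/(3·p_x + 2·p_y).
Here 3·3 + 2·33.4 = 75.8, giving x* = 4.3536 and y* = 2.9024.
Expenditure on x: 3·4.3536 = 13.0607; share = 0.1187.

share on x = 0.1187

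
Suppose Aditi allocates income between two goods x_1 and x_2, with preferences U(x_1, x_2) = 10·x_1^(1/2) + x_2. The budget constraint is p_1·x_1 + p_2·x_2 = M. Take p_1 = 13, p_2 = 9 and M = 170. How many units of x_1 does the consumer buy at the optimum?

x_1* = 11.9822

MU_x_1 = 5/√x_1, MU_x_2 = 1. Tangency: 5/√x_1 = p_1/p_2.
Solve: √x_1 = 5·p_2/p_1, so x_1*(p_1,p_2) = (5·p_2/p_1)², and x_2* = (M − p_1·x_1*)/p_2.
Plugging in: x_1* = (5·9/13)² = 11.9822.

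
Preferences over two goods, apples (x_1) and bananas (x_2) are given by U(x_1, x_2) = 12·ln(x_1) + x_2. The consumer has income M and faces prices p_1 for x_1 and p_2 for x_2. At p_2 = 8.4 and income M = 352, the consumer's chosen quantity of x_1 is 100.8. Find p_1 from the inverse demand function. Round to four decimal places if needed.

Set MRS = p_1/p_2: (12/x_1)/1 = p_1/p_2.
So x_1*(p_1,p_2) = 12·p_2/p_1, independent of income; and x_2* = (M − 12·p_2)/p_2.
Set x_1* = 100.8 in the demand function and solve for p_1: p_1 = 1.

p_1 = 1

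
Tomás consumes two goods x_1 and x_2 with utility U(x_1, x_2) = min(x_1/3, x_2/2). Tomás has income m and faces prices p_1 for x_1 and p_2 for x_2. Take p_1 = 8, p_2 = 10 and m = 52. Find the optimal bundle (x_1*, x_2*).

x_1* = 3.5455, x_2* = 2.3636

Leontief preferences: the optimum is at the kink where x_1/3 = x_2/2, i.e. x_2 = (2/3)·x_1.
Budget: p_1·x_1 + p_2·(2/3)·x_1 = m, so (3·p_1 + 2·p_2)·x_1 = 3·m.
Demand: x_1*(p_1,p_2,m) = 3·m/(3·p_1 + 2·p_2), x_2* = 2·m/(3·p_1 + 2·p_2).
Here 3·8 + 2·10 = 44, giving x_1* = 3.5455 and x_2* = 2.3636.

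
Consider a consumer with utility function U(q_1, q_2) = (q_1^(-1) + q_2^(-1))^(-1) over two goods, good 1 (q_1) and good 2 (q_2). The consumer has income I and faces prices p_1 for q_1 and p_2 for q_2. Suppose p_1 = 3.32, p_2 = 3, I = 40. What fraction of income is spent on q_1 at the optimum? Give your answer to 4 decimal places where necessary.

share on q_1 = 0.5127

MU_q_1 ∝ q_1^(-2), MU_q_2 ∝ q_2^(-2), so MRS = (q_2/q_1)^(2) = p_1/p_2.
Solve for the ratio: q_2/q_1 = [p_1/p_2]^(0.5).
With the ratio pinned down, the budget gives q_1* = I/(p_1 + p_2·(q_2/q_1)) and q_2* = (q_2/q_1)·q_1*.
Numerically q_2/q_1 = 1.051982, so q_1* = 40/(3.32 + 3·1.051982) = 6.1767 and q_2* = 1.051982·6.1767 = 6.4978.
Expenditure on q_1: 3.32·6.1767 = 20.5067; share = 0.5127.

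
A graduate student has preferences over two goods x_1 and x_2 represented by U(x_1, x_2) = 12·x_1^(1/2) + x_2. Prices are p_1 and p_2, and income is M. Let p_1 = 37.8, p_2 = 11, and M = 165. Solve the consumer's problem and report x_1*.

x_1* = 3.0486

MU_x_1 = 6/√x_1, MU_x_2 = 1. Tangency: 6/√x_1 = p_1/p_2.
Solve: √x_1 = 6·p_2/p_1, so x_1*(p_1,p_2) = (6·p_2/p_1)², and x_2* = (M − p_1·x_1*)/p_2.
Plugging in: x_1* = (6·11/37.8)² = 3.0486.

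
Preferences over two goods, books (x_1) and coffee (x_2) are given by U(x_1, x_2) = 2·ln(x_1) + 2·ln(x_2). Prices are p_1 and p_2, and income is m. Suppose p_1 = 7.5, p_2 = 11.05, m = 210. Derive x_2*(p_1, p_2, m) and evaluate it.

x_2* = 9.5023

Demand: x_1*(p_1,p_2,m) = 0.5·m/p_1 and x_2* = 0.5·m/p_2.
At p_1=7.5, p_2=11.05, m=210: x_2* = 0.5·210/11.05 = 9.5023.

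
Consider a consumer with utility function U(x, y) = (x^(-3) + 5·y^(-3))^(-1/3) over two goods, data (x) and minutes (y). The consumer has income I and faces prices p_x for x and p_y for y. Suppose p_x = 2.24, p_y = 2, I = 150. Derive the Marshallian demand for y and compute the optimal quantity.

y* = 43.4011

MU_x ∝ x^(-4), MU_y ∝ 5·y^(-4), so MRS = (1/5)·(y/x)^(4) = p_x/p_y.
Solve for the ratio: y/x = [5·p_x/p_y]^(0.25).
With the ratio pinned down, the budget gives x* = I/(p_x + p_y·(y/x)) and y* = (y/x)·x*.
Numerically y/x = 1.538321, so x* = 150/(2.24 + 2·1.538321) = 28.2133 and y* = 1.538321·28.2133 = 43.4011.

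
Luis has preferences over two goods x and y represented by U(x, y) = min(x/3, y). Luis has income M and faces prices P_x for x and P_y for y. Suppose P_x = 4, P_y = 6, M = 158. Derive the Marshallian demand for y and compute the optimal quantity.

Leontief preferences: the optimum is at the kink where x/3 = y/1, i.e. y = (1/3)·x.
Budget: P_x·x + P_y·(1/3)·x = M, so (3·P_x + P_y)·x = 3·M.
Demand: x*(P_x,P_y,M) = 3·M/(3·P_x + P_y), y* = M/(3·P_x + P_y).
Here 3·4 + 6 = 18, giving y* = 8.7778.

y* = 8.7778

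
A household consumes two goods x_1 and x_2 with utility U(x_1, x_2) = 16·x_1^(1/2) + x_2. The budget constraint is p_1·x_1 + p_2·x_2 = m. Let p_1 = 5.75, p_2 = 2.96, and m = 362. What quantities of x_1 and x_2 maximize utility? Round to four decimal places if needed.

x_1* = 16.9601, x_2* = 89.3512

Solve: √x_1 = 8·p_2/p_1, so x_1*(p_1,p_2) = (8·p_2/p_1)², and x_2* = (m − p_1·x_1*)/p_2.
Plugging in: x_1* = (8·2.96/5.75)² = 16.9601, x_2* = 89.3512.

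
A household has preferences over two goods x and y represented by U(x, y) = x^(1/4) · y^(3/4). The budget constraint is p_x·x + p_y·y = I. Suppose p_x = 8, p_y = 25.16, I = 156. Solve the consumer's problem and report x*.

x* = 4.875

The MRS is (1/3)·y/x. Set MRS = p_x/p_y.
So 0.25·p_y·y = 0.75·p_x·x; combined with the budget, a share 0.25 of income goes to x.
Demand: x*(p_x,p_y,I) = 0.25·I/p_x and y* = 0.75·I/p_y.
At p_x=8, p_y=25.16, I=156: x* = 0.25·156/8 = 4.875.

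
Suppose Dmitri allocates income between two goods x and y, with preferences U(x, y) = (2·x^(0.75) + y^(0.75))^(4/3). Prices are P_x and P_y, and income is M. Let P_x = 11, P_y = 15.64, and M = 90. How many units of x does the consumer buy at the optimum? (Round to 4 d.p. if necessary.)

x* = 8.0077

MU_x ∝ 2·x^(-0.25), MU_y ∝ y^(-0.25), so MRS = 2·(y/x)^(0.25) = P_x/P_y.
Hence y/x = ((1/2)·P_x/P_y)^(1/(0.25)), i.e. raised to the 4 power.
With the ratio pinned down, the budget gives x* = M/(P_x + P_y·(y/x)) and y* = (y/x)·x*.
Numerically y/x = 0.015293, so x* = 90/(11 + 15.64·0.015293) = 8.0077.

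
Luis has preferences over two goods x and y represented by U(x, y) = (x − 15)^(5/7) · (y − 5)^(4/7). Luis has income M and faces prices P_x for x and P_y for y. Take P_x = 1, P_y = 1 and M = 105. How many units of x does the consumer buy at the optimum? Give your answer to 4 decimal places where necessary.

This is Cobb-Douglas in (x−15, y−5): tangency gives 5/7·P_y·(y−5) = 4/7·P_x·(x−15).
After buying the subsistence bundle (15, 5), a share 5/9 of the remaining income goes to x: x* = 15 + 5/9·(M − 15P_x − 5P_y)/P_x.
Discretionary income = 105 − 15·1 − 5·1 = 85; x* = 15 + 5/9·85/1 = 62.2222.

x* = 62.2222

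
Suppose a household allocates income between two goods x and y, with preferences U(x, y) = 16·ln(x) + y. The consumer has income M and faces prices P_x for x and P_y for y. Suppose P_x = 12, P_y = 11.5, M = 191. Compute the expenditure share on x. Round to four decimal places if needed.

share on x = 0.9634

Set MRS = P_x/P_y: (16/x)/1 = P_x/P_y.
So x*(P_x,P_y) = 16·P_y/P_x, independent of income; and y* = (M − 16·P_y)/P_y.
At the given prices: x* = 16·11.5/12 = 15.3333, and y* = 0.6087.
Expenditure on x: 12·15.3333 = 184; share = 0.9634.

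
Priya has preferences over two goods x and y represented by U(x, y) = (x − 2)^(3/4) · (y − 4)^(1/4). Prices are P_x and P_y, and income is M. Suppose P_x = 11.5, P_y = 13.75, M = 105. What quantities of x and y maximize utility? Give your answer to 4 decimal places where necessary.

x* = 3.7609, y* = 4.4909

MRS = 3·(y−4)/(x−2). Tangency with P_x/P_y gives y−4 = (1/3)·(P_x/P_y)·(x−2).
Substituting into the budget: x* = 2 + 0.75·(M − 2·P_x − 4·P_y)/P_x, and y* = 4 + 0.25·(…)/P_y.
Discretionary income = 105 − 2·11.5 − 4·13.75 = 27; x* = 2 + 0.75·27/11.5 = 3.7609; y* = 4 + 0.25·27/13.75 = 4.4909.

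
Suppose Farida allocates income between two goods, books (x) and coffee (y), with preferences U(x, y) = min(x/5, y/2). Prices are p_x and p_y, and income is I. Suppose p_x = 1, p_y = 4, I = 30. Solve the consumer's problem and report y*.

y* = 4.6154

With perfect complements, no substitution: consume in ratio x:y = 5:2.
Budget: p_x·x + p_y·(2/5)·x = I, so (5·p_x + 2·p_y)·x = 5·I.
Demand: x*(p_x,p_y,I) = 5·I/(5·p_x + 2·p_y), y* = 2·I/(5·p_x + 2·p_y).
Here 5·1 + 2·4 = 13, giving y* = 4.6154.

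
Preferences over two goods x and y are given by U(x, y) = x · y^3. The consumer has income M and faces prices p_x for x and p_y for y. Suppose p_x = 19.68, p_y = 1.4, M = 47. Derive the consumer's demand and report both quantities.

x* = 0.5971, y* = 25.1786

MU_x/MU_y = (y)/(3·x); tangency sets this equal to p_x/p_y.
Rearranging, p_y·y = 3·p_x·x. Substituting into the budget gives p_x·x·(1 + 3) = M.
Demand: x*(p_x,p_y,M) = 0.25·M/p_x and y* = 0.75·M/p_y.
At p_x=19.68, p_y=1.4, M=47: x* = 0.25·47/19.68 = 0.5971, y* = 25.1786.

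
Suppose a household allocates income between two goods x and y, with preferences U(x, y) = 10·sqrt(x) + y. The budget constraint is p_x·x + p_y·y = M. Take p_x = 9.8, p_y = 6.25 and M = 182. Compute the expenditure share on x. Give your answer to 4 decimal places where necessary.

Plugging in: x* = (5·6.25/9.8)² = 10.1683, y* = 13.1761.
Expenditure on x: 9.8·10.1683 = 99.6492; share = 0.5475.

share on x = 0.5475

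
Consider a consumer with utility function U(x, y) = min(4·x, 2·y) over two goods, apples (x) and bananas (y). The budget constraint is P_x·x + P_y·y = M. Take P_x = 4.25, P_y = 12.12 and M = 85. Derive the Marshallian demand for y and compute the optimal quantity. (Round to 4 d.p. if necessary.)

Leontief preferences: the optimum is at the kink where x/2 = y/4, i.e. y = 2·x.
Budget: P_x·x + P_y·2·x = M, so (2·P_x + 4·P_y)·x = 2·M.
Demand: x*(P_x,P_y,M) = 2·M/(2·P_x + 4·P_y), y* = 4·M/(2·P_x + 4·P_y).
Here 2·4.25 + 4·12.12 = 56.98, giving y* = 5.967.

y* = 5.967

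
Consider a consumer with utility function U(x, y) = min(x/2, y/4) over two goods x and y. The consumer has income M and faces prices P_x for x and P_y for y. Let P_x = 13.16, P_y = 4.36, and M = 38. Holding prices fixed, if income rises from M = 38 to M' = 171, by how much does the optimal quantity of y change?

Leontief preferences: the optimum is at the kink where x/2 = y/4, i.e. y = 2·x.
Budget: P_x·x + P_y·2·x = M, so (2·P_x + 4·P_y)·x = 2·M.
Demand: x*(P_x,P_y,M) = 2·M/(2·P_x + 4·P_y), y* = 4·M/(2·P_x + 4·P_y).
Here 2·13.16 + 4·4.36 = 43.76, giving y* = 3.4735.
At M' = 171: y* = 15.6307. Change: 15.6307 − 3.4735 = 12.1572.

Δy* = 12.1572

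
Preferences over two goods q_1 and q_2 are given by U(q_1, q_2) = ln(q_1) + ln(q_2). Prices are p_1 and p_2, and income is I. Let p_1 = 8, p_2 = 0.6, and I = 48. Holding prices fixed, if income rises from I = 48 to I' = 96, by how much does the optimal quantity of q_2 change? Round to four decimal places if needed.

The MRS is q_2/q_1. Set MRS = p_1/p_2.
So p_2·q_2 = p_1·q_1; combined with the budget, a share 0.5 of income goes to q_1.
Demand: q_1*(p_1,p_2,I) = 0.5·I/p_1 and q_2* = 0.5·I/p_2.
At p_1=8, p_2=0.6, I=48: q_2* = 0.5·48/0.6 = 40.
At I' = 96: q_2* = 80. Change: 80 − 40 = 40.

Δq_2* = 40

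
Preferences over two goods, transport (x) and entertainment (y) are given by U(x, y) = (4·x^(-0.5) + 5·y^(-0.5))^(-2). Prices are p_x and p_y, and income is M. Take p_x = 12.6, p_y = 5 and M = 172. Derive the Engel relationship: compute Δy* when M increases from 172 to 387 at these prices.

From the CES first-order condition, (4/5)·(y/x)^(1.5) = p_x/p_y.
Solve for the ratio: y/x = [(5/4)·p_x/p_y]^(2/3).
Substitute y = (y/x)·x into the budget: x* = M/(p_x + p_y·(y/x)).
Numerically y/x = 2.148855, so x* = 172/(12.6 + 5·2.148855) = 7.368 and y* = 2.148855·7.368 = 15.8327.
At M' = 387: y* = 35.6236. Change: 35.6236 − 15.8327 = 19.7909.

Δy* = 19.7909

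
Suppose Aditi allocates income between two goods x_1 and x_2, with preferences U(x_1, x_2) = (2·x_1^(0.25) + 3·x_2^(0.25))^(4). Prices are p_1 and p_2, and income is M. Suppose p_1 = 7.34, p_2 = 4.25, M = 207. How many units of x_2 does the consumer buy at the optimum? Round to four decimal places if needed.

x_2* = 32.7895

From the CES first-order condition, (2/3)·(x_2/x_1)^(0.75) = p_1/p_2.
Solve for the ratio: x_2/x_1 = [(3/2)·p_1/p_2]^(4/3).
Substitute x_2 = (x_2/x_1)·x_1 into the budget: x_1* = M/(p_1 + p_2·(x_2/x_1)).
Numerically x_2/x_1 = 3.557934, so x_1* = 207/(7.34 + 4.25·3.557934) = 9.2159 and x_2* = 3.557934·9.2159 = 32.7895.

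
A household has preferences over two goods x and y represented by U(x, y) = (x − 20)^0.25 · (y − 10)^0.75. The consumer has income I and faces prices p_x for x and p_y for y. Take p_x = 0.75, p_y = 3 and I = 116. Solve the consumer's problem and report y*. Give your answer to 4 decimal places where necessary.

Let x' = x−20, y' = y−10. MRS = (1/3)·y'/x' = p_x/p_y.
After buying the subsistence bundle (20, 10), a share 0.25 of the remaining income goes to x: x* = 20 + 0.25·(I − 20p_x − 10p_y)/p_x.
Discretionary income = 116 − 20·0.75 − 10·3 = 71; y* = 10 + 0.75·71/3 = 27.75.

y* = 27.75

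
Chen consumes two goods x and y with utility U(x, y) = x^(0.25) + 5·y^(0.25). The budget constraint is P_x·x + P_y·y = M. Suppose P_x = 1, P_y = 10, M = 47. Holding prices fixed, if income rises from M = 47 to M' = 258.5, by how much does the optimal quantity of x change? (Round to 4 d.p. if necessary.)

Numerically y/x = 0.39685, so x* = 47/(1 + 10·0.39685) = 9.4596.
At M' = 258.5: x* = 52.0277. Change: 52.0277 − 9.4596 = 42.5682.

Δx* = 42.5682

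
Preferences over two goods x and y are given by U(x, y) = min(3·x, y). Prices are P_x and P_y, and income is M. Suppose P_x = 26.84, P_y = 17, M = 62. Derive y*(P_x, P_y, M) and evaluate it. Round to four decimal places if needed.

With perfect complements, no substitution: consume in ratio x:y = 1:3.
Budget: P_x·x + P_y·3·x = M, so (P_x + 3·P_y)·x = M.
Demand: x*(P_x,P_y,M) = M/(P_x + 3·P_y), y* = 3·M/(P_x + 3·P_y).
Here 26.84 + 3·17 = 77.84, giving y* = 2.3895.

y* = 2.3895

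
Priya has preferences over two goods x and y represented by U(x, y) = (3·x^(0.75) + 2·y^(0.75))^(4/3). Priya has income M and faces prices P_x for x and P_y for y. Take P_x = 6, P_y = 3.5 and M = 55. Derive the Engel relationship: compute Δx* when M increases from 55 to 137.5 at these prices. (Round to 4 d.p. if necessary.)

Δx* = 6.8917

MRS = MU_x/MU_y = (3/2)·(y/x)^(0.25). Set equal to P_x/P_y.
Solve for the ratio: y/x = [(2/3)·P_x/P_y]^(4).
Substitute y = (y/x)·x into the budget: x* = M/(P_x + P_y·(y/x)).
Numerically y/x = 1.705956, so x* = 55/(6 + 3.5·1.705956) = 4.5945.
At M' = 137.5: x* = 11.4862. Change: 11.4862 − 4.5945 = 6.8917.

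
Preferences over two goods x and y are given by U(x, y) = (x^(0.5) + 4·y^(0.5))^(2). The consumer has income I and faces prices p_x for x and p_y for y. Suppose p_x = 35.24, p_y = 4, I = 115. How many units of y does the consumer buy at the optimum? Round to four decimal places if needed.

y* = 28.5475

MRS = MU_x/MU_y = (1/4)·(y/x)^(0.5). Set equal to p_x/p_y.
Hence y/x = (4·p_x/p_y)^(1/(0.5)), i.e. raised to the 2 power.
Substitute y = (y/x)·x into the budget: x* = I/(p_x + p_y·(y/x)).
Numerically y/x = 1241.8576, so x* = 115/(35.24 + 4·1241.8576) = 0.023 and y* = 1241.8576·0.023 = 28.5475.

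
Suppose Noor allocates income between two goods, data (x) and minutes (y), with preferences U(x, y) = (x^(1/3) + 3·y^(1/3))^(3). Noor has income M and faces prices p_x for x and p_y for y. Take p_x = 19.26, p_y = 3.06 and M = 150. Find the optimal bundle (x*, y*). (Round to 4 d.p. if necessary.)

MRS = MU_x/MU_y = (1/3)·(y/x)^(2/3). Set equal to p_x/p_y.
Hence y/x = (3·p_x/p_y)^(1/(2/3)), i.e. raised to the 1.5 power.
Substitute y = (y/x)·x into the budget: x* = M/(p_x + p_y·(y/x)).
Numerically y/x = 82.051054, so x* = 150/(19.26 + 3.06·82.051054) = 0.5549 and y* = 82.051054·0.5549 = 45.5272.

x* = 0.5549, y* = 45.5272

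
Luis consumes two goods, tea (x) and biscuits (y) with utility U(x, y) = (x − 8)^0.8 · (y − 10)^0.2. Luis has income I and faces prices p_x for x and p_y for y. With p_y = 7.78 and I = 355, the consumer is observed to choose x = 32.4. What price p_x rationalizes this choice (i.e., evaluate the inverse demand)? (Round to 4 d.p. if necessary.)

Let x' = x−8, y' = y−10. MRS = 4·y'/x' = p_x/p_y.
After buying the subsistence bundle (8, 10), a share 0.8 of the remaining income goes to x: x* = 8 + 0.8·(I − 8p_x − 10p_y)/p_x.
Set x* = 32.4 in the demand function and solve for p_x: p_x = 7.2.

p_x = 7.2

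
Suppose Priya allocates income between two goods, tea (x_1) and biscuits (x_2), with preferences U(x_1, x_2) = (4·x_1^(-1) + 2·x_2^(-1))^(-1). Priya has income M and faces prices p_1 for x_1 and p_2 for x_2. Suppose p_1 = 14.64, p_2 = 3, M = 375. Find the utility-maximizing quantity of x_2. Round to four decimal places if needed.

x_2* = 30.3096

From the CES first-order condition, 2·(x_2/x_1)^(2) = p_1/p_2.
Solve for the ratio: x_2/x_1 = [(1/2)·p_1/p_2]^(0.5).
Substitute x_2 = (x_2/x_1)·x_1 into the budget: x_1* = M/(p_1 + p_2·(x_2/x_1)).
Numerically x_2/x_1 = 1.56205, so x_1* = 375/(14.64 + 3·1.56205) = 19.4038 and x_2* = 1.56205·19.4038 = 30.3096.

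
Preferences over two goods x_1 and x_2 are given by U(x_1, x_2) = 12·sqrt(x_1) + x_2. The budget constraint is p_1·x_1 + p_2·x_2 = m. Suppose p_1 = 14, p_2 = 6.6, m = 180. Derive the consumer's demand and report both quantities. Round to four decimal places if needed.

x_1* = 8.0008, x_2* = 10.3013

Utility is quasi-linear in x_2; the FOC for x_1 is 6/√x_1 = p_1/p_2.
Solve: √x_1 = 6·p_2/p_1, so x_1*(p_1,p_2) = (6·p_2/p_1)², and x_2* = (m − p_1·x_1*)/p_2.
Plugging in: x_1* = (6·6.6/14)² = 8.0008, x_2* = 10.3013.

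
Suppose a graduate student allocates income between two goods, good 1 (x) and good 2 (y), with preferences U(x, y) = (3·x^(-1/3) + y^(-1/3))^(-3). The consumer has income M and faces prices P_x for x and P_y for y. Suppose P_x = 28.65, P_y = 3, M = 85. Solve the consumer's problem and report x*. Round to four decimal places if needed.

x* = 2.3743

Numerically y/x = 2.383206, so x* = 85/(28.65 + 3·2.383206) = 2.3743.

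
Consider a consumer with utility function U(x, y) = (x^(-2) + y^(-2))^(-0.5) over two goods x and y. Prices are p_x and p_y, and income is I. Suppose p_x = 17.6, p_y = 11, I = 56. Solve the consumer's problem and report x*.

x* = 1.8381

From the CES first-order condition, (y/x)^(3) = p_x/p_y.
Solve for the ratio: y/x = [p_x/p_y]^(1/3).
Substitute y = (y/x)·x into the budget: x* = I/(p_x + p_y·(y/x)).
Numerically y/x = 1.169607, so x* = 56/(17.6 + 11·1.169607) = 1.8381.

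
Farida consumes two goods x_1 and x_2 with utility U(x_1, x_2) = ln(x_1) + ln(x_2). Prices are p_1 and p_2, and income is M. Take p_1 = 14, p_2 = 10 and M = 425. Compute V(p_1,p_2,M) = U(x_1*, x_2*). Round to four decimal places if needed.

V = 5.7762

MU_x_1/MU_x_2 = (x_2)/(x_1); tangency sets this equal to p_1/p_2.
Rearranging, p_2·x_2 = p_1·x_1. Substituting into the budget gives p_1·x_1·(1 + 1) = M.
Demand: x_1*(p_1,p_2,M) = 0.5·M/p_1 and x_2* = 0.5·M/p_2.
At p_1=14, p_2=10, M=425: x_1* = 0.5·425/14 = 15.1786, x_2* = 21.25.
Utility at the optimum: U(15.1786, 21.25) = 5.7762.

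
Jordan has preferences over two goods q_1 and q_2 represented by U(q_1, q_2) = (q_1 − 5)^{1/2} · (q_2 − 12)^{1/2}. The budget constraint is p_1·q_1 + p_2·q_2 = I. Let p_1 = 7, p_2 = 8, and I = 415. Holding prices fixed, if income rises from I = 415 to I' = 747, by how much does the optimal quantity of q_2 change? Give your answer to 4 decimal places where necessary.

Let q_1' = q_1−5, q_2' = q_2−12. MRS = q_2'/q_1' = p_1/p_2.
Substituting into the budget: q_1* = 5 + 0.5·(I − 5·p_1 − 12·p_2)/p_1, and q_2* = 12 + 0.5·(…)/p_2.
Discretionary income = 415 − 5·7 − 12·8 = 284; q_2* = 12 + 0.5·284/8 = 29.75.
At I' = 747: q_2* = 50.5. Change: 50.5 − 29.75 = 20.75.

Δq_2* = 20.75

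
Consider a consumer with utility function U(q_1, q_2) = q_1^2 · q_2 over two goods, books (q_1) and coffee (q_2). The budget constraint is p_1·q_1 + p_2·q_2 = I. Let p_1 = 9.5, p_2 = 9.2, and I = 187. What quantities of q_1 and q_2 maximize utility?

Tangency: MRS = 2·q_2/q_1 = p_1/p_2.
So 2·p_2·q_2 = p_1·q_1; combined with the budget, a share 2/3 of income goes to q_1.
Demand: q_1*(p_1,p_2,I) = 2/3·I/p_1 and q_2* = 1/3·I/p_2.
At p_1=9.5, p_2=9.2, I=187: q_1* = 2/3·187/9.5 = 13.1228, q_2* = 6.7754.

q_1* = 13.1228, q_2* = 6.7754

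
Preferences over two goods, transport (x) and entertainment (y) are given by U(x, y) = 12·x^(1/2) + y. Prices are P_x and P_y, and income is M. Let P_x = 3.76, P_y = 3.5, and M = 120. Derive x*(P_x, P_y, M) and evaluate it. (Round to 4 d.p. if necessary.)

x* = 31.1934

Utility is quasi-linear in y; the FOC for x is 6/√x = P_x/P_y.
Thus x* = (6·P_y/P_x)² — independent of M — with the rest of income spent on y.
Plugging in: x* = (6·3.5/3.76)² = 31.1934.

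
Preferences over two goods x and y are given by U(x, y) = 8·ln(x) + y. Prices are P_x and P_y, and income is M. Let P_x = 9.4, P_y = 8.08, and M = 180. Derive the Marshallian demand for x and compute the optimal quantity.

x* = 6.8766

So x*(P_x,P_y) = 8·P_y/P_x, independent of income; and y* = (M − 8·P_y)/P_y.
At the given prices: x* = 8·8.08/9.4 = 6.8766.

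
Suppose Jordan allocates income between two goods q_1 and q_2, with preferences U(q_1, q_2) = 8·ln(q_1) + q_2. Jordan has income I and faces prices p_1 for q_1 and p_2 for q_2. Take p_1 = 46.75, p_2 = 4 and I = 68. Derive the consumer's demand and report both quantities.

q_1* = 0.6845, q_2* = 9

MU_q_1 = 8/q_1, MU_q_2 = 1. Tangency: 8/q_1 = p_1/p_2.
So q_1*(p_1,p_2) = 8·p_2/p_1, independent of income; and q_2* = (I − 8·p_2)/p_2.
At the given prices: q_1* = 8·4/46.75 = 0.6845, and q_2* = 9.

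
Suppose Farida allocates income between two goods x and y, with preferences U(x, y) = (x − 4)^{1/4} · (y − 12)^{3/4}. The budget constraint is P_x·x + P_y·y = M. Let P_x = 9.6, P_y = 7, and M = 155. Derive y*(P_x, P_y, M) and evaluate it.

y* = 15.4929

This is Cobb-Douglas in (x−4, y−12): tangency gives 0.25·P_y·(y−12) = 0.75·P_x·(x−4).
Substituting into the budget: x* = 4 + 0.25·(M − 4·P_x − 12·P_y)/P_x, and y* = 12 + 0.75·(…)/P_y.
Discretionary income = 155 − 4·9.6 − 12·7 = 32.6; y* = 12 + 0.75·32.6/7 = 15.4929.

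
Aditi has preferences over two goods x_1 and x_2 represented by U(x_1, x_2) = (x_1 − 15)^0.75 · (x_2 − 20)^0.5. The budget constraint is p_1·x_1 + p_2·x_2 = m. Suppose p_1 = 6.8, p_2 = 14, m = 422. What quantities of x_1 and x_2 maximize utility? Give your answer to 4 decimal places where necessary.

x_1* = 18.5294, x_2* = 21.1429

Let x_1' = x_1−15, x_2' = x_2−20. MRS = (3/2)·x_2'/x_1' = p_1/p_2.
Substituting into the budget: x_1* = 15 + 0.6·(m − 15·p_1 − 20·p_2)/p_1, and x_2* = 20 + 0.4·(…)/p_2.
Discretionary income = 422 − 15·6.8 − 20·14 = 40; x_1* = 15 + 0.6·40/6.8 = 18.5294; x_2* = 20 + 0.4·40/14 = 21.1429.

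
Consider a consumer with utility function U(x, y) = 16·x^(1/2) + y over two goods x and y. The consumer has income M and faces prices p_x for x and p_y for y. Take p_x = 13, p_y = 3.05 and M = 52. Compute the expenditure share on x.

MU_x = 8/√x, MU_y = 1. Tangency: 8/√x = p_x/p_y.
Thus x* = (8·p_y/p_x)² — independent of M — with the rest of income spent on y.
Plugging in: x* = (8·3.05/13)² = 3.5228, y* = 2.0338.
Expenditure on x: 13·3.5228 = 45.7969; share = 0.8807.

share on x = 0.8807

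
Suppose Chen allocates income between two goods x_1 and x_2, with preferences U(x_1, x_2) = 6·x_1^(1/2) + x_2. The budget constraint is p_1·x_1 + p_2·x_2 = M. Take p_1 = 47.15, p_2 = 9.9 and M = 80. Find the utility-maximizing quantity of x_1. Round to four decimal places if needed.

MU_x_1 = 3/√x_1, MU_x_2 = 1. Tangency: 3/√x_1 = p_1/p_2.
Thus x_1* = (3·p_2/p_1)² — independent of M — with the rest of income spent on x_2.
Plugging in: x_1* = (3·9.9/47.15)² = 0.3968.

x_1* = 0.3968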